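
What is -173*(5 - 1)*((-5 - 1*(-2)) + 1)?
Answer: 1384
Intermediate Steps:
-173*(5 - 1)*((-5 - 1*(-2)) + 1) = -692*((-5 + 2) + 1) = -692*(-3 + 1) = -692*(-2) = -173*(-8) = 1384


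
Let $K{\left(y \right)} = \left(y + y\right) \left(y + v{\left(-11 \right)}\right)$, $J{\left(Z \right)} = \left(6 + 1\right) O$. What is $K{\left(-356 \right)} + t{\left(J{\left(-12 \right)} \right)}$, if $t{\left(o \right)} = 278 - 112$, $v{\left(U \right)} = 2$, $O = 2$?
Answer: $252214$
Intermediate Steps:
$J{\left(Z \right)} = 14$ ($J{\left(Z \right)} = \left(6 + 1\right) 2 = 7 \cdot 2 = 14$)
$t{\left(o \right)} = 166$
$K{\left(y \right)} = 2 y \left(2 + y\right)$ ($K{\left(y \right)} = \left(y + y\right) \left(y + 2\right) = 2 y \left(2 + y\right)$)
$K{\left(-356 \right)} + t{\left(J{\left(-12 \right)} \right)} = 2 \left(-356\right) \left(2 - 356\right) + 166 = 2 \left(-356\right) \left(-354\right) + 166 = 252048 + 166 = 252214$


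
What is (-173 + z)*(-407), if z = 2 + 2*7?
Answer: 63899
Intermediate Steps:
z = 16 (z = 2 + 14 = 16)
(-173 + z)*(-407) = (-173 + 16)*(-407) = -157*(-407) = 63899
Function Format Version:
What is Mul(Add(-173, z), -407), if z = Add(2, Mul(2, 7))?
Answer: 63899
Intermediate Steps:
z = 16 (z = Add(2, 14) = 16)
Mul(Add(-173, z), -407) = Mul(Add(-173, 16), -407) = Mul(-157, -407) = 63899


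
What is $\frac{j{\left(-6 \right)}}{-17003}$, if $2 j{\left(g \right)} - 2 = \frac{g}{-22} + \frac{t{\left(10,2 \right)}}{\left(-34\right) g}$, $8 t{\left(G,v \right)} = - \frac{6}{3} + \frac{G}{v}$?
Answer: $- \frac{13611}{203491904} \approx -6.6887 \cdot 10^{-5}$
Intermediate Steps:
$t{\left(G,v \right)} = - \frac{1}{4} + \frac{G}{8 v}$ ($t{\left(G,v \right)} = \frac{- \frac{6}{3} + \frac{G}{v}}{8} = \frac{\left(-6\right) \frac{1}{3} + \frac{G}{v}}{8} = \frac{-2 + \frac{G}{v}}{8} = - \frac{1}{4} + \frac{G}{8 v}$)
$j{\left(g \right)} = 1 - \frac{3}{544 g} - \frac{g}{44}$ ($j{\left(g \right)} = 1 + \frac{\frac{g}{-22} + \frac{\frac{1}{8} \cdot \frac{1}{2} \left(10 - 4\right)}{\left(-34\right) g}}{2} = 1 + \frac{g \left(- \frac{1}{22}\right) + \frac{1}{8} \cdot \frac{1}{2} \left(10 - 4\right) \left(- \frac{1}{34 g}\right)}{2} = 1 + \frac{- \frac{g}{22} + \frac{1}{8} \cdot \frac{1}{2} \cdot 6 \left(- \frac{1}{34 g}\right)}{2} = 1 + \frac{- \frac{g}{22} + \frac{3 \left(- \frac{1}{34 g}\right)}{8}}{2} = 1 + \frac{- \frac{g}{22} - \frac{3}{272 g}}{2} = 1 + \frac{- \frac{3}{272 g} - \frac{g}{22}}{2} = 1 - \left(\frac{g}{44} + \frac{3}{544 g}\right) = 1 - \frac{3}{544 g} - \frac{g}{44}$)
$\frac{j{\left(-6 \right)}}{-17003} = \frac{1 - \frac{3}{544 \left(-6\right)} - - \frac{3}{22}}{-17003} = \left(1 - - \frac{1}{1088} + \frac{3}{22}\right) \left(- \frac{1}{17003}\right) = \left(1 + \frac{1}{1088} + \frac{3}{22}\right) \left(- \frac{1}{17003}\right) = \frac{13611}{11968} \left(- \frac{1}{17003}\right) = - \frac{13611}{203491904}$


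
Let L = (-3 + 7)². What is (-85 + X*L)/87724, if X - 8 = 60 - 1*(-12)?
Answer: 1195/87724 ≈ 0.013622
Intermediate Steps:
X = 80 (X = 8 + (60 - 1*(-12)) = 8 + (60 + 12) = 8 + 72 = 80)
L = 16 (L = 4² = 16)
(-85 + X*L)/87724 = (-85 + 80*16)/87724 = (-85 + 1280)*(1/87724) = 1195*(1/87724) = 1195/87724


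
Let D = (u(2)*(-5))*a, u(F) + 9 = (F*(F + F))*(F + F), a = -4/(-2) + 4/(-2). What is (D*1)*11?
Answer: 0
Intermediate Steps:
a = 0 (a = -4*(-1/2) + 4*(-1/2) = 2 - 2 = 0)
u(F) = -9 + 4*F**3 (u(F) = -9 + (F*(F + F))*(F + F) = -9 + (F*(2*F))*(2*F) = -9 + (2*F**2)*(2*F) = -9 + 4*F**3)
D = 0 (D = ((-9 + 4*2**3)*(-5))*0 = ((-9 + 4*8)*(-5))*0 = ((-9 + 32)*(-5))*0 = (23*(-5))*0 = -115*0 = 0)
(D*1)*11 = (0*1)*11 = 0*11 = 0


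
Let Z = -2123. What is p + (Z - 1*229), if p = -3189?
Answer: -5541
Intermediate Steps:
p + (Z - 1*229) = -3189 + (-2123 - 1*229) = -3189 + (-2123 - 229) = -3189 - 2352 = -5541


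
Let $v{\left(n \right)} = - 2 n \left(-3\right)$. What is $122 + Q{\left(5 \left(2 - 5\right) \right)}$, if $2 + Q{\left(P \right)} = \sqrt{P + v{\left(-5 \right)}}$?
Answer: $120 + 3 i \sqrt{5} \approx 120.0 + 6.7082 i$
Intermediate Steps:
$v{\left(n \right)} = 6 n$
$Q{\left(P \right)} = -2 + \sqrt{-30 + P}$ ($Q{\left(P \right)} = -2 + \sqrt{P + 6 \left(-5\right)} = -2 + \sqrt{P - 30} = -2 + \sqrt{-30 + P}$)
$122 + Q{\left(5 \left(2 - 5\right) \right)} = 122 - \left(2 - \sqrt{-30 + 5 \left(2 - 5\right)}\right) = 122 - \left(2 - \sqrt{-30 + 5 \left(-3\right)}\right) = 122 - \left(2 - \sqrt{-30 - 15}\right) = 122 - \left(2 - \sqrt{-45}\right) = 122 - \left(2 - 3 i \sqrt{5}\right) = 120 + 3 i \sqrt{5}$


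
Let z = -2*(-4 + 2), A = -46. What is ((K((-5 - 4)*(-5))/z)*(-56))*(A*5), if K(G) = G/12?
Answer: 12075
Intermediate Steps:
K(G) = G/12 (K(G) = G*(1/12) = G/12)
z = 4 (z = -2*(-2) = 4)
((K((-5 - 4)*(-5))/z)*(-56))*(A*5) = (((((-5 - 4)*(-5))/12)/4)*(-56))*(-46*5) = ((((-9*(-5))/12)*(¼))*(-56))*(-230) = ((((1/12)*45)*(¼))*(-56))*(-230) = (((15/4)*(¼))*(-56))*(-230) = ((15/16)*(-56))*(-230) = -105/2*(-230) = 12075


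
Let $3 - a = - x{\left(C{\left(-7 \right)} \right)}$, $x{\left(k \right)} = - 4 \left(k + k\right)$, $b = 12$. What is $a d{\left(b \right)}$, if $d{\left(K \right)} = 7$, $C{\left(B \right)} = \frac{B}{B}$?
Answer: $-35$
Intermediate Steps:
$C{\left(B \right)} = 1$
$x{\left(k \right)} = - 8 k$ ($x{\left(k \right)} = - 4 \cdot 2 k = - 8 k$)
$a = -5$ ($a = 3 - - \left(-8\right) 1 = 3 - \left(-1\right) \left(-8\right) = 3 - 8 = -5$)
$a d{\left(b \right)} = \left(-5\right) 7 = -35$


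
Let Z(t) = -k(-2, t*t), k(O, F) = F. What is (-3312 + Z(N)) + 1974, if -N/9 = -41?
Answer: -137499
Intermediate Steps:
N = 369 (N = -9*(-41) = 369)
Z(t) = -t**2 (Z(t) = -t*t = -t**2)
(-3312 + Z(N)) + 1974 = (-3312 - 1*369**2) + 1974 = (-3312 - 1*136161) + 1974 = (-3312 - 136161) + 1974 = -139473 + 1974 = -137499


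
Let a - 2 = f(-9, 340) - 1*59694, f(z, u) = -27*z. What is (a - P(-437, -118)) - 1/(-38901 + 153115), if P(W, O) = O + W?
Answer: -6726519317/114214 ≈ -58894.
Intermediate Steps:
a = -59449 (a = 2 + (-27*(-9) - 1*59694) = 2 + (243 - 59694) = 2 - 59451 = -59449)
(a - P(-437, -118)) - 1/(-38901 + 153115) = (-59449 - (-118 - 437)) - 1/(-38901 + 153115) = (-59449 - 1*(-555)) - 1/114214 = (-59449 + 555) - 1*1/114214 = -58894 - 1/114214 = -6726519317/114214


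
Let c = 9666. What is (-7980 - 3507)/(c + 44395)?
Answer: -1641/7723 ≈ -0.21248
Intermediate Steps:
(-7980 - 3507)/(c + 44395) = (-7980 - 3507)/(9666 + 44395) = -11487/54061 = -11487*1/54061 = -1641/7723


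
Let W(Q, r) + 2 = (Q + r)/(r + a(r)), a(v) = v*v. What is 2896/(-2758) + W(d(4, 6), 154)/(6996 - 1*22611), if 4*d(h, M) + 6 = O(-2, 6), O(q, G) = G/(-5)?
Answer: -128487497339/122379699750 ≈ -1.0499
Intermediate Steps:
O(q, G) = -G/5 (O(q, G) = G*(-⅕) = -G/5)
a(v) = v²
d(h, M) = -9/5 (d(h, M) = -3/2 + (-⅕*6)/4 = -3/2 + (¼)*(-6/5) = -3/2 - 3/10 = -9/5)
W(Q, r) = -2 + (Q + r)/(r + r²)
2896/(-2758) + W(d(4, 6), 154)/(6996 - 1*22611) = 2896/(-2758) + ((-9/5 - 1*154 - 2*154²)/(154*(1 + 154)))/(6996 - 1*22611) = 2896*(-1/2758) + ((1/154)*(-9/5 - 154 - 2*23716)/155)/(6996 - 22611) = -1448/1379 + ((1/154)*(1/155)*(-9/5 - 154 - 47432))/(-15615) = -1448/1379 + ((1/154)*(1/155)*(-237939/5))*(-1/15615) = -1448/1379 - 237939/119350*(-1/15615) = -1448/1379 + 79313/621216750 = -128487497339/122379699750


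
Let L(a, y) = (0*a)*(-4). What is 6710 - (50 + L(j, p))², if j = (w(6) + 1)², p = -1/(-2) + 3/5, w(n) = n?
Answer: 4210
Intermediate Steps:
p = 11/10 (p = -1*(-½) + 3*(⅕) = ½ + ⅗ = 11/10 ≈ 1.1000)
j = 49 (j = (6 + 1)² = 7² = 49)
L(a, y) = 0 (L(a, y) = 0*(-4) = 0)
6710 - (50 + L(j, p))² = 6710 - (50 + 0)² = 6710 - 1*50² = 6710 - 1*2500 = 6710 - 2500 = 4210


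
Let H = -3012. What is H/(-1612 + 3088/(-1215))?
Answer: 914895/490417 ≈ 1.8655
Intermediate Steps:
H/(-1612 + 3088/(-1215)) = -3012/(-1612 + 3088/(-1215)) = -3012/(-1612 + 3088*(-1/1215)) = -3012/(-1612 - 3088/1215) = -3012/(-1961668/1215) = -3012*(-1215/1961668) = 914895/490417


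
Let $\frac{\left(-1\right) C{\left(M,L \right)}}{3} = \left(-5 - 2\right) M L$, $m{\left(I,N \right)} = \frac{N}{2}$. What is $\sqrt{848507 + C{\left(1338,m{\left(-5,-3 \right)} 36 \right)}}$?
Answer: $i \sqrt{668785} \approx 817.79 i$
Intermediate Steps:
$m{\left(I,N \right)} = \frac{N}{2}$ ($m{\left(I,N \right)} = N \frac{1}{2} = \frac{N}{2}$)
$C{\left(M,L \right)} = 21 L M$ ($C{\left(M,L \right)} = - 3 \left(-5 - 2\right) M L = - 3 \left(- 7 L M\right) = 21 L M$)
$\sqrt{848507 + C{\left(1338,m{\left(-5,-3 \right)} 36 \right)}} = \sqrt{848507 + 21 \cdot \frac{1}{2} \left(-3\right) 36 \cdot 1338} = \sqrt{848507 + 21 \left(\left(- \frac{3}{2}\right) 36\right) 1338} = \sqrt{848507 + 21 \left(-54\right) 1338} = \sqrt{848507 - 1517292} = \sqrt{-668785} = i \sqrt{668785}$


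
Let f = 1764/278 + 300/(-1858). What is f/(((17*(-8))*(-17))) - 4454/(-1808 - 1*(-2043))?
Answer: -166194741226/8769931865 ≈ -18.951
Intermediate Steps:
f = 798528/129131 (f = 1764*(1/278) + 300*(-1/1858) = 882/139 - 150/929 = 798528/129131 ≈ 6.1839)
f/(((17*(-8))*(-17))) - 4454/(-1808 - 1*(-2043)) = 798528/(129131*(((17*(-8))*(-17)))) - 4454/(-1808 - 1*(-2043)) = 798528/(129131*((-136*(-17)))) - 4454/(-1808 + 2043) = (798528/129131)/2312 - 4454/235 = (798528/129131)*(1/2312) - 4454*1/235 = 99816/37318859 - 4454/235 = -166194741226/8769931865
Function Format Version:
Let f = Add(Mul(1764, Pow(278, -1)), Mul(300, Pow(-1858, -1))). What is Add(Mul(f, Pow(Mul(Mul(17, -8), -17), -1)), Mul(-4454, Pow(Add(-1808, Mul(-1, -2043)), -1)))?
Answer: Rational(-166194741226, 8769931865) ≈ -18.951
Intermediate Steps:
f = Rational(798528, 129131) (f = Add(Mul(1764, Rational(1, 278)), Mul(300, Rational(-1, 1858))) = Add(Rational(882, 139), Rational(-150, 929)) = Rational(798528, 129131) ≈ 6.1839)
Add(Mul(f, Pow(Mul(Mul(17, -8), -17), -1)), Mul(-4454, Pow(Add(-1808, Mul(-1, -2043)), -1))) = Add(Mul(Rational(798528, 129131), Pow(Mul(Mul(17, -8), -17), -1)), Mul(-4454, Pow(Add(-1808, Mul(-1, -2043)), -1))) = Add(Mul(Rational(798528, 129131), Pow(Mul(-136, -17), -1)), Mul(-4454, Pow(Add(-1808, 2043), -1))) = Add(Mul(Rational(798528, 129131), Pow(2312, -1)), Mul(-4454, Pow(235, -1))) = Add(Mul(Rational(798528, 129131), Rational(1, 2312)), Mul(-4454, Rational(1, 235))) = Add(Rational(99816, 37318859), Rational(-4454, 235)) = Rational(-166194741226, 8769931865)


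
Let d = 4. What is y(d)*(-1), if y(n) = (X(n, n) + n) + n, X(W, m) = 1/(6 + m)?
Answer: -81/10 ≈ -8.1000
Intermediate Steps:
y(n) = 1/(6 + n) + 2*n (y(n) = (1/(6 + n) + n) + n = (n + 1/(6 + n)) + n = 1/(6 + n) + 2*n)
y(d)*(-1) = ((1 + 2*4*(6 + 4))/(6 + 4))*(-1) = ((1 + 2*4*10)/10)*(-1) = ((1 + 80)/10)*(-1) = ((⅒)*81)*(-1) = (81/10)*(-1) = -81/10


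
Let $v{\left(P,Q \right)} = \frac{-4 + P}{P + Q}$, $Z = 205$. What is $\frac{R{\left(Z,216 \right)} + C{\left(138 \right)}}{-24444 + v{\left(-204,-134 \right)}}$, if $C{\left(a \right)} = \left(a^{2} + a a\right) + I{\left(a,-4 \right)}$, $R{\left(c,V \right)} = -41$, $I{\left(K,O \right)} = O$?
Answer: $- \frac{494559}{317764} \approx -1.5564$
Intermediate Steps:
$v{\left(P,Q \right)} = \frac{-4 + P}{P + Q}$
$C{\left(a \right)} = -4 + 2 a^{2}$ ($C{\left(a \right)} = \left(a^{2} + a a\right) - 4 = \left(a^{2} + a^{2}\right) - 4 = 2 a^{2} - 4 = -4 + 2 a^{2}$)
$\frac{R{\left(Z,216 \right)} + C{\left(138 \right)}}{-24444 + v{\left(-204,-134 \right)}} = \frac{-41 - \left(4 - 2 \cdot 138^{2}\right)}{-24444 + \frac{-4 - 204}{-204 - 134}} = \frac{-41 + \left(-4 + 2 \cdot 19044\right)}{-24444 + \frac{1}{-338} \left(-208\right)} = \frac{-41 + \left(-4 + 38088\right)}{-24444 - - \frac{8}{13}} = \frac{-41 + 38084}{-24444 + \frac{8}{13}} = \frac{38043}{- \frac{317764}{13}} = 38043 \left(- \frac{13}{317764}\right) = - \frac{494559}{317764}$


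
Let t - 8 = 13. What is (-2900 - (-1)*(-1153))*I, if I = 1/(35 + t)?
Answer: -579/8 ≈ -72.375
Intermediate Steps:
t = 21 (t = 8 + 13 = 21)
I = 1/56 (I = 1/(35 + 21) = 1/56 ≈ 0.017857)
(-2900 - (-1)*(-1153))*I = (-2900 - (-1)*(-1153))*(1/56) = (-2900 - 1*1153)*(1/56) = (-2900 - 1153)*(1/56) = -4053*1/56 = -579/8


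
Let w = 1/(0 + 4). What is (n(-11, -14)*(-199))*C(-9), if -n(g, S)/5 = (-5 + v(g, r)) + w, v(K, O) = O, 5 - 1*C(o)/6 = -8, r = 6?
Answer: 194025/2 ≈ 97013.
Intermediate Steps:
C(o) = 78 (C(o) = 30 - 6*(-8) = 30 + 48 = 78)
w = ¼ (w = 1/4 = ¼ ≈ 0.25000)
n(g, S) = -25/4 (n(g, S) = -5*((-5 + 6) + ¼) = -5*(1 + ¼) = -5*5/4 = -25/4)
(n(-11, -14)*(-199))*C(-9) = -25/4*(-199)*78 = (4975/4)*78 = 194025/2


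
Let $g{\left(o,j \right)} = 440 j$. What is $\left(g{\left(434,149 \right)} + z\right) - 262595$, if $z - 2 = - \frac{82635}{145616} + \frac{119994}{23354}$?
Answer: $- \frac{335018872524799}{1700358032} \approx -1.9703 \cdot 10^{5}$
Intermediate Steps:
$z = \frac{11172310321}{1700358032}$ ($z = 2 + \left(- \frac{82635}{145616} + \frac{119994}{23354}\right) = 2 + \left(\left(-82635\right) \frac{1}{145616} + 119994 \cdot \frac{1}{23354}\right) = 2 + \left(- \frac{82635}{145616} + \frac{59997}{11677}\right) = 2 + \frac{7771594257}{1700358032} = \frac{11172310321}{1700358032} \approx 6.5706$)
$\left(g{\left(434,149 \right)} + z\right) - 262595 = \left(440 \cdot 149 + \frac{11172310321}{1700358032}\right) - 262595 = \left(65560 + \frac{11172310321}{1700358032}\right) - 262595 = \frac{111486644888241}{1700358032} - 262595 = - \frac{335018872524799}{1700358032}$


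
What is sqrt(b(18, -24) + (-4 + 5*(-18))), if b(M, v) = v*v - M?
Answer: 4*sqrt(29) ≈ 21.541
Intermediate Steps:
b(M, v) = v**2 - M
sqrt(b(18, -24) + (-4 + 5*(-18))) = sqrt(((-24)**2 - 1*18) + (-4 + 5*(-18))) = sqrt((576 - 18) + (-4 - 90)) = sqrt(558 - 94) = sqrt(464) = 4*sqrt(29)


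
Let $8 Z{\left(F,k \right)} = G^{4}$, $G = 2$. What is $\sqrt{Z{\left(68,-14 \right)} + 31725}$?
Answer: $\sqrt{31727} \approx 178.12$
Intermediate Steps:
$Z{\left(F,k \right)} = 2$ ($Z{\left(F,k \right)} = \frac{2^{4}}{8} = \frac{1}{8} \cdot 16 = 2$)
$\sqrt{Z{\left(68,-14 \right)} + 31725} = \sqrt{2 + 31725} = \sqrt{31727}$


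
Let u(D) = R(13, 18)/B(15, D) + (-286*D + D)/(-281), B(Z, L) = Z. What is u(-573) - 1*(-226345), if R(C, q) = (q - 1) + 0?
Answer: 951599377/4215 ≈ 2.2577e+5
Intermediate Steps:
R(C, q) = -1 + q (R(C, q) = (-1 + q) + 0 = -1 + q)
u(D) = 17/15 + 285*D/281 (u(D) = (-1 + 18)/15 + (-286*D + D)/(-281) = 17*(1/15) - 285*D*(-1/281) = 17/15 + 285*D/281)
u(-573) - 1*(-226345) = (17/15 + (285/281)*(-573)) - 1*(-226345) = (17/15 - 163305/281) + 226345 = -2444798/4215 + 226345 = 951599377/4215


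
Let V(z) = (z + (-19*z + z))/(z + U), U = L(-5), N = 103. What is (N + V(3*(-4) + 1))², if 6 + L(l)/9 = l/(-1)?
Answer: 3508129/400 ≈ 8770.3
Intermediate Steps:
L(l) = -54 - 9*l (L(l) = -54 + 9*(l/(-1)) = -54 + 9*(l*(-1)) = -54 + 9*(-l) = -54 - 9*l)
U = -9 (U = -54 - 9*(-5) = -54 + 45 = -9)
V(z) = -17*z/(-9 + z) (V(z) = (z + (-19*z + z))/(z - 9) = (z - 18*z)/(-9 + z) = (-17*z)/(-9 + z) = -17*z/(-9 + z))
(N + V(3*(-4) + 1))² = (103 - 17*(3*(-4) + 1)/(-9 + (3*(-4) + 1)))² = (103 - 17*(-12 + 1)/(-9 + (-12 + 1)))² = (103 - 17*(-11)/(-9 - 11))² = (103 - 17*(-11)/(-20))² = (103 - 17*(-11)*(-1/20))² = (103 - 187/20)² = (1873/20)² = 3508129/400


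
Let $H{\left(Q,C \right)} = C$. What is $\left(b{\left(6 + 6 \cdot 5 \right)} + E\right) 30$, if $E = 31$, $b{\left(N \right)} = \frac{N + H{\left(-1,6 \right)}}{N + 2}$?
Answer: $\frac{18300}{19} \approx 963.16$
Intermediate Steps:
$b{\left(N \right)} = \frac{6 + N}{2 + N}$ ($b{\left(N \right)} = \frac{N + 6}{N + 2} = \frac{6 + N}{2 + N}$)
$\left(b{\left(6 + 6 \cdot 5 \right)} + E\right) 30 = \left(\frac{6 + \left(6 + 6 \cdot 5\right)}{2 + \left(6 + 6 \cdot 5\right)} + 31\right) 30 = \left(\frac{6 + \left(6 + 30\right)}{2 + \left(6 + 30\right)} + 31\right) 30 = \left(\frac{6 + 36}{2 + 36} + 31\right) 30 = \left(\frac{1}{38} \cdot 42 + 31\right) 30 = \left(\frac{21}{19} + 31\right) 30 = \frac{610}{19} \cdot 30 = \frac{18300}{19}$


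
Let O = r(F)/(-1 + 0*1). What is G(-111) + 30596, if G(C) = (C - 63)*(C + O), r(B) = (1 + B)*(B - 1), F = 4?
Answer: 52520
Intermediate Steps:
r(B) = (1 + B)*(-1 + B)
O = -15 (O = (-1 + 4²)/(-1 + 0*1) = (-1 + 16)/(-1 + 0) = 15/(-1) = 15*(-1) = -15)
G(C) = (-63 + C)*(-15 + C) (G(C) = (C - 63)*(C - 15) = (-63 + C)*(-15 + C))
G(-111) + 30596 = (945 + (-111)² - 78*(-111)) + 30596 = (945 + 12321 + 8658) + 30596 = 21924 + 30596 = 52520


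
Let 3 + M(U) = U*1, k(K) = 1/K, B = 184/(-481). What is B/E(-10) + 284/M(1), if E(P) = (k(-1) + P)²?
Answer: -8264726/58201 ≈ -142.00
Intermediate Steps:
B = -184/481 (B = 184*(-1/481) = -184/481 ≈ -0.38254)
M(U) = -3 + U (M(U) = -3 + U*1 = -3 + U)
E(P) = (-1 + P)² (E(P) = (1/(-1) + P)² = (-1 + P)²)
B/E(-10) + 284/M(1) = -184/(481*(-1 - 10)²) + 284/(-3 + 1) = -184/(481*((-11)²)) + 284/(-2) = -184/481/121 + 284*(-½) = -184/481*1/121 - 142 = -184/58201 - 142 = -8264726/58201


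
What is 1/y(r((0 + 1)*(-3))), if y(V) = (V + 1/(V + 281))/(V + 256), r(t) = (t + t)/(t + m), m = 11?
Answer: -1144541/3347 ≈ -341.96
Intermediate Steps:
r(t) = 2*t/(11 + t) (r(t) = (t + t)/(t + 11) = (2*t)/(11 + t) = 2*t/(11 + t))
y(V) = (V + 1/(281 + V))/(256 + V)
1/y(r((0 + 1)*(-3))) = 1/((1 + (2*((0 + 1)*(-3))/(11 + (0 + 1)*(-3)))² + 281*(2*((0 + 1)*(-3))/(11 + (0 + 1)*(-3))))/(71936 + (2*((0 + 1)*(-3))/(11 + (0 + 1)*(-3)))² + 537*(2*((0 + 1)*(-3))/(11 + (0 + 1)*(-3))))) = 1/((1 + (2*(1*(-3))/(11 + 1*(-3)))² + 281*(2*(1*(-3))/(11 + 1*(-3))))/(71936 + (2*(1*(-3))/(11 + 1*(-3)))² + 537*(2*(1*(-3))/(11 + 1*(-3))))) = 1/((1 + (2*(-3)/(11 - 3))² + 281*(2*(-3)/(11 - 3)))/(71936 + (2*(-3)/(11 - 3))² + 537*(2*(-3)/(11 - 3)))) = 1/((1 + (2*(-3)/8)² + 281*(2*(-3)/8))/(71936 + (2*(-3)/8)² + 537*(2*(-3)/8))) = 1/((1 + (2*(-3)*(⅛))² + 281*(2*(-3)*(⅛)))/(71936 + (2*(-3)*(⅛))² + 537*(2*(-3)*(⅛)))) = 1/((1 + (-¾)² + 281*(-¾))/(71936 + (-¾)² + 537*(-¾))) = 1/((1 + 9/16 - 843/4)/(71936 + 9/16 - 1611/4)) = 1/(-3347/16/(1144541/16)) = 1/((16/1144541)*(-3347/16)) = 1/(-3347/1144541) = -1144541/3347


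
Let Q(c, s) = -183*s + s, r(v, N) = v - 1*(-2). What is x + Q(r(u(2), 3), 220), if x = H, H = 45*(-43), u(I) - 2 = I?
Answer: -41975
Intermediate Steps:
u(I) = 2 + I
r(v, N) = 2 + v (r(v, N) = v + 2 = 2 + v)
Q(c, s) = -182*s
H = -1935
x = -1935
x + Q(r(u(2), 3), 220) = -1935 - 182*220 = -1935 - 40040 = -41975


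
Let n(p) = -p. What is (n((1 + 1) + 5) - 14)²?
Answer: 441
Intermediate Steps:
(n((1 + 1) + 5) - 14)² = (-((1 + 1) + 5) - 14)² = (-(2 + 5) - 14)² = (-1*7 - 14)² = (-7 - 14)² = (-21)² = 441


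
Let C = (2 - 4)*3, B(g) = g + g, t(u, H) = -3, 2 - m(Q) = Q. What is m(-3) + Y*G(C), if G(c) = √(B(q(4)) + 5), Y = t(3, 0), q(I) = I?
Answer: 5 - 3*√13 ≈ -5.8167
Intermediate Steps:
m(Q) = 2 - Q
B(g) = 2*g
Y = -3
C = -6 (C = -2*3 = -6)
G(c) = √13 (G(c) = √(2*4 + 5) = √(8 + 5) = √13)
m(-3) + Y*G(C) = (2 - 1*(-3)) - 3*√13 = (2 + 3) - 3*√13 = 5 - 3*√13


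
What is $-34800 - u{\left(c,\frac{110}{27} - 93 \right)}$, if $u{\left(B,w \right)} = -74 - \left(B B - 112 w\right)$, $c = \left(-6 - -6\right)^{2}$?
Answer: $- \frac{668690}{27} \approx -24766.0$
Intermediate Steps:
$c = 0$ ($c = \left(-6 + 6\right)^{2} = 0^{2} = 0$)
$u{\left(B,w \right)} = -74 - B^{2} + 112 w$ ($u{\left(B,w \right)} = -74 - \left(B^{2} - 112 w\right) = -74 - B^{2} + 112 w$)
$-34800 - u{\left(c,\frac{110}{27} - 93 \right)} = -34800 - \left(-74 - 0^{2} + 112 \left(\frac{110}{27} - 93\right)\right) = -34800 - \left(-74 - 0 + 112 \left(110 \cdot \frac{1}{27} - 93\right)\right) = -34800 - \left(-74 + 0 + 112 \left(\frac{110}{27} - 93\right)\right) = -34800 - \left(-74 + 0 + 112 \left(- \frac{2401}{27}\right)\right) = -34800 - \left(-74 + 0 - \frac{268912}{27}\right) = -34800 - - \frac{270910}{27} = -34800 + \frac{270910}{27} = - \frac{668690}{27}$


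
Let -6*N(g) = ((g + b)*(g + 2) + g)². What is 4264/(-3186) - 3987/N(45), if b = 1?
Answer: -10346542322/7759262457 ≈ -1.3334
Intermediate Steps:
N(g) = -(g + (1 + g)*(2 + g))²/6 (N(g) = -((g + 1)*(g + 2) + g)²/6 = -((1 + g)*(2 + g) + g)²/6 = -(g + (1 + g)*(2 + g))²/6)
4264/(-3186) - 3987/N(45) = 4264/(-3186) - 3987*(-6/(2 + 45² + 4*45)²) = 4264*(-1/3186) - 3987*(-6/(2 + 2025 + 180)²) = -2132/1593 - 3987/((-⅙*2207²)) = -2132/1593 - 3987/((-⅙*4870849)) = -2132/1593 - 3987/(-4870849/6) = -2132/1593 - 3987*(-6/4870849) = -2132/1593 + 23922/4870849 = -10346542322/7759262457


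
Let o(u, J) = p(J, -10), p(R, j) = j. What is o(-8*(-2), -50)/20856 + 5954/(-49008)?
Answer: -865741/7097992 ≈ -0.12197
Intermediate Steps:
o(u, J) = -10
o(-8*(-2), -50)/20856 + 5954/(-49008) = -10/20856 + 5954/(-49008) = -10*1/20856 + 5954*(-1/49008) = -5/10428 - 2977/24504 = -865741/7097992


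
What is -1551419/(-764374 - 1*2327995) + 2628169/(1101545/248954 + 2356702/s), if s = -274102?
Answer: -277297255129533552535373/440314230406968771 ≈ -6.2977e+5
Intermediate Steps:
-1551419/(-764374 - 1*2327995) + 2628169/(1101545/248954 + 2356702/s) = -1551419/(-764374 - 1*2327995) + 2628169/(1101545/248954 + 2356702/(-274102)) = -1551419/(-764374 - 2327995) + 2628169/(1101545*(1/248954) + 2356702*(-1/274102)) = -1551419/(-3092369) + 2628169/(1101545/248954 - 1178351/137051) = -1551419*(-1/3092369) + 2628169/(-142387351059/34119394654) = 1551419/3092369 + 2628169*(-34119394654/142387351059) = 1551419/3092369 - 89671535328408526/142387351059 = -277297255129533552535373/440314230406968771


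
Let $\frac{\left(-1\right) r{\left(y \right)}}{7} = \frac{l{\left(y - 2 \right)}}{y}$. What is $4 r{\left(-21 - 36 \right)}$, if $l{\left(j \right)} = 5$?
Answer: $\frac{140}{57} \approx 2.4561$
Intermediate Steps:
$r{\left(y \right)} = - \frac{35}{y}$ ($r{\left(y \right)} = - 7 \frac{5}{y} = - \frac{35}{y}$)
$4 r{\left(-21 - 36 \right)} = 4 \left(- \frac{35}{-21 - 36}\right) = 4 \left(- \frac{35}{-57}\right) = 4 \left(\left(-35\right) \left(- \frac{1}{57}\right)\right) = 4 \cdot \frac{35}{57} = \frac{140}{57}$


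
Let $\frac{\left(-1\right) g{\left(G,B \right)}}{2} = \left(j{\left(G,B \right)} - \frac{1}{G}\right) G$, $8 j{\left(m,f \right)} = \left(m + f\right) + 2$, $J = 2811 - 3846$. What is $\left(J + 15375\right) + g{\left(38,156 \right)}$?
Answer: $12480$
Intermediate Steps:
$J = -1035$ ($J = 2811 - 3846 = -1035$)
$j{\left(m,f \right)} = \frac{1}{4} + \frac{f}{8} + \frac{m}{8}$ ($j{\left(m,f \right)} = \frac{\left(m + f\right) + 2}{8} = \frac{\left(f + m\right) + 2}{8} = \frac{2 + f + m}{8} = \frac{1}{4} + \frac{f}{8} + \frac{m}{8}$)
$g{\left(G,B \right)} = - 2 G \left(\frac{1}{4} - \frac{1}{G} + \frac{B}{8} + \frac{G}{8}\right)$ ($g{\left(G,B \right)} = - 2 \left(\left(\frac{1}{4} + \frac{B}{8} + \frac{G}{8}\right) - \frac{1}{G}\right) G = - 2 \left(\frac{1}{4} - \frac{1}{G} + \frac{B}{8} + \frac{G}{8}\right) G = - 2 G \left(\frac{1}{4} - \frac{1}{G} + \frac{B}{8} + \frac{G}{8}\right)$)
$\left(J + 15375\right) + g{\left(38,156 \right)} = \left(-1035 + 15375\right) + \left(2 - \frac{19 \left(2 + 156 + 38\right)}{2}\right) = 14340 + \left(2 - \frac{19}{2} \cdot 196\right) = 14340 + \left(2 - 1862\right) = 14340 - 1860 = 12480$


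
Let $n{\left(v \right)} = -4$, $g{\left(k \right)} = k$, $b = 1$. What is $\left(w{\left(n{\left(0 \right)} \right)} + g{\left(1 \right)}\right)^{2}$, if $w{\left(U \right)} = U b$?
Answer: $9$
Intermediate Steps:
$w{\left(U \right)} = U$ ($w{\left(U \right)} = U 1 = U$)
$\left(w{\left(n{\left(0 \right)} \right)} + g{\left(1 \right)}\right)^{2} = \left(-4 + 1\right)^{2} = \left(-3\right)^{2} = 9$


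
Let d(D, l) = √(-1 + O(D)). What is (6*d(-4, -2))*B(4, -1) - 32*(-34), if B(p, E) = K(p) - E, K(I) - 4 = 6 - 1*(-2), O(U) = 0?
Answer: 1088 + 78*I ≈ 1088.0 + 78.0*I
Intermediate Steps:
K(I) = 12 (K(I) = 4 + (6 - 1*(-2)) = 4 + (6 + 2) = 4 + 8 = 12)
B(p, E) = 12 - E
d(D, l) = I (d(D, l) = √(-1 + 0) = √(-1) = I)
(6*d(-4, -2))*B(4, -1) - 32*(-34) = (6*I)*(12 - 1*(-1)) - 32*(-34) = (6*I)*(12 + 1) + 1088 = (6*I)*13 + 1088 = 78*I + 1088 = 1088 + 78*I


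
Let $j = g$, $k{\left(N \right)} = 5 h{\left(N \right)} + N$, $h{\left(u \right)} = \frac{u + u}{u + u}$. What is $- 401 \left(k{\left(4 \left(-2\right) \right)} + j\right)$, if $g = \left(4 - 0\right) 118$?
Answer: $-188069$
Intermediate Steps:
$h{\left(u \right)} = 1$ ($h{\left(u \right)} = \frac{2 u}{2 u} = 2 u \frac{1}{2 u} = 1$)
$g = 472$ ($g = \left(4 + 0\right) 118 = 4 \cdot 118 = 472$)
$k{\left(N \right)} = 5 + N$ ($k{\left(N \right)} = 5 \cdot 1 + N = 5 + N$)
$j = 472$
$- 401 \left(k{\left(4 \left(-2\right) \right)} + j\right) = - 401 \left(\left(5 + 4 \left(-2\right)\right) + 472\right) = - 401 \left(\left(5 - 8\right) + 472\right) = - 401 \left(-3 + 472\right) = \left(-401\right) 469 = -188069$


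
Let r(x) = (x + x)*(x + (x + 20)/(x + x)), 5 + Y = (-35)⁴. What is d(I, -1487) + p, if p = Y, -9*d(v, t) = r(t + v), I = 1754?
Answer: 13362715/9 ≈ 1.4847e+6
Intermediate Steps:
Y = 1500620 (Y = -5 + (-35)⁴ = -5 + 1500625 = 1500620)
r(x) = 2*x*(x + (20 + x)/(2*x)) (r(x) = (2*x)*(x + (20 + x)/((2*x))) = (2*x)*(x + (20 + x)*(1/(2*x))) = (2*x)*(x + (20 + x)/(2*x)) = 2*x*(x + (20 + x)/(2*x)))
d(v, t) = -20/9 - 2*(t + v)²/9 - t/9 - v/9 (d(v, t) = -(20 + (t + v) + 2*(t + v)²)/9 = -(20 + t + v + 2*(t + v)²)/9 = -20/9 - 2*(t + v)²/9 - t/9 - v/9)
p = 1500620
d(I, -1487) + p = (-20/9 - 2*(-1487 + 1754)²/9 - ⅑*(-1487) - ⅑*1754) + 1500620 = (-20/9 - 2/9*267² + 1487/9 - 1754/9) + 1500620 = (-20/9 - 2/9*71289 + 1487/9 - 1754/9) + 1500620 = (-20/9 - 15842 + 1487/9 - 1754/9) + 1500620 = -142865/9 + 1500620 = 13362715/9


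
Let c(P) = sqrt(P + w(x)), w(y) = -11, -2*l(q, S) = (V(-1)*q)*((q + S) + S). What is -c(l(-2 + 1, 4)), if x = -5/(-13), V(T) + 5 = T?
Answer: -4*I*sqrt(2) ≈ -5.6569*I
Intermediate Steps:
V(T) = -5 + T
x = 5/13 (x = -5*(-1/13) = 5/13 ≈ 0.38462)
l(q, S) = 3*q*(q + 2*S) (l(q, S) = -(-5 - 1)*q*((q + S) + S)/2 = -(-6*q)*((S + q) + S)/2 = -(-6*q)*(q + 2*S)/2 = -(-3)*q*(q + 2*S) = 3*q*(q + 2*S))
c(P) = sqrt(-11 + P) (c(P) = sqrt(P - 11) = sqrt(-11 + P))
-c(l(-2 + 1, 4)) = -sqrt(-11 + 3*(-2 + 1)*((-2 + 1) + 2*4)) = -sqrt(-11 + 3*(-1)*(-1 + 8)) = -sqrt(-11 + 3*(-1)*7) = -sqrt(-11 - 21) = -sqrt(-32) = -4*I*sqrt(2)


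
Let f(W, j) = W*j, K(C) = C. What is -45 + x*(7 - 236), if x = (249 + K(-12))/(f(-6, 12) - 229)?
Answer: 40728/301 ≈ 135.31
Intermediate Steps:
x = -237/301 (x = (249 - 12)/(-6*12 - 229) = 237/(-72 - 229) = 237/(-301) = 237*(-1/301) = -237/301 ≈ -0.78738)
-45 + x*(7 - 236) = -45 - 237*(7 - 236)/301 = -45 - 237/301*(-229) = -45 + 54273/301 = 40728/301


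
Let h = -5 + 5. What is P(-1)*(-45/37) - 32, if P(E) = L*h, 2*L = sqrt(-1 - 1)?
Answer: -32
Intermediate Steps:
h = 0
L = I*sqrt(2)/2 (L = sqrt(-1 - 1)/2 = sqrt(-2)/2 = (I*sqrt(2))/2 = I*sqrt(2)/2 ≈ 0.70711*I)
P(E) = 0 (P(E) = (I*sqrt(2)/2)*0 = 0)
P(-1)*(-45/37) - 32 = 0*(-45/37) - 32 = 0 - 32 = -32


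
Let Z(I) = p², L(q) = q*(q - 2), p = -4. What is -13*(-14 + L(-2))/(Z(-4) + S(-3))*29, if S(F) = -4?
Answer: 377/2 ≈ 188.50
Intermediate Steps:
L(q) = q*(-2 + q)
Z(I) = 16 (Z(I) = (-4)² = 16)
-13*(-14 + L(-2))/(Z(-4) + S(-3))*29 = -13*(-14 - 2*(-2 - 2))/(16 - 4)*29 = -13*(-14 - 2*(-4))/12*29 = -13*(-14 + 8)/12*29 = -(-78)/12*29 = -13*(-½)*29 = (13/2)*29 = 377/2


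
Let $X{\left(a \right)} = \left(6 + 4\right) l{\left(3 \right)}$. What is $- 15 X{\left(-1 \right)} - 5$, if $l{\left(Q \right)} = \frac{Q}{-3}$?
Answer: $145$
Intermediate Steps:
$l{\left(Q \right)} = - \frac{Q}{3}$ ($l{\left(Q \right)} = Q \left(- \frac{1}{3}\right) = - \frac{Q}{3}$)
$X{\left(a \right)} = -10$ ($X{\left(a \right)} = \left(6 + 4\right) \left(\left(- \frac{1}{3}\right) 3\right) = 10 \left(-1\right) = -10$)
$- 15 X{\left(-1 \right)} - 5 = \left(-15\right) \left(-10\right) - 5 = 150 - 5 = 145$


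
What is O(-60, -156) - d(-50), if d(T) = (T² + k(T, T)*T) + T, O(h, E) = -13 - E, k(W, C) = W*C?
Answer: 122693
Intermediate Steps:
k(W, C) = C*W
d(T) = T + T² + T³ (d(T) = (T² + (T*T)*T) + T = (T² + T²*T) + T = (T² + T³) + T = T + T² + T³)
O(-60, -156) - d(-50) = (-13 - 1*(-156)) - (-50)*(1 - 50 + (-50)²) = (-13 + 156) - (-50)*(1 - 50 + 2500) = 143 - (-50)*2451 = 143 - 1*(-122550) = 143 + 122550 = 122693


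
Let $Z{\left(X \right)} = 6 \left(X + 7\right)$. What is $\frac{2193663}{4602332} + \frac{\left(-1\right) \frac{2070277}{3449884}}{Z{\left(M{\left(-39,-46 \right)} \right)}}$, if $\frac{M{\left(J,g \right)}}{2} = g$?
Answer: $\frac{56899240786513}{119081336471160} \approx 0.47782$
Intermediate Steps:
$M{\left(J,g \right)} = 2 g$
$Z{\left(X \right)} = 42 + 6 X$ ($Z{\left(X \right)} = 6 \left(7 + X\right) = 42 + 6 X$)
$\frac{2193663}{4602332} + \frac{\left(-1\right) \frac{2070277}{3449884}}{Z{\left(M{\left(-39,-46 \right)} \right)}} = \frac{2193663}{4602332} + \frac{\left(-1\right) \frac{2070277}{3449884}}{42 + 6 \cdot 2 \left(-46\right)} = 2193663 \cdot \frac{1}{4602332} + \frac{\left(-1\right) 2070277 \cdot \frac{1}{3449884}}{42 + 6 \left(-92\right)} = \frac{2193663}{4602332} + \frac{\left(-1\right) \frac{2070277}{3449884}}{42 - 552} = \frac{2193663}{4602332} - \frac{2070277}{3449884 \left(-510\right)} = \frac{2193663}{4602332} - - \frac{121781}{103496520} = \frac{2193663}{4602332} + \frac{121781}{103496520} = \frac{56899240786513}{119081336471160}$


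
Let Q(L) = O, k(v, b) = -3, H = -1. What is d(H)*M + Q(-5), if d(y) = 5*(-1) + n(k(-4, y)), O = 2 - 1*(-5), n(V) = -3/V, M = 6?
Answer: -17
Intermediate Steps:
O = 7 (O = 2 + 5 = 7)
d(y) = -4 (d(y) = 5*(-1) - 3/(-3) = -5 - 3*(-⅓) = -5 + 1 = -4)
Q(L) = 7
d(H)*M + Q(-5) = -4*6 + 7 = -24 + 7 = -17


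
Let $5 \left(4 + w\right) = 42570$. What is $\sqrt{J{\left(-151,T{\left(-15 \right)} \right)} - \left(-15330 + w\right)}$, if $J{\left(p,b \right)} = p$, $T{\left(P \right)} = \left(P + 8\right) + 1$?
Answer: $3 \sqrt{741} \approx 81.664$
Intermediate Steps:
$w = 8510$ ($w = -4 + \frac{1}{5} \cdot 42570 = -4 + 8514 = 8510$)
$T{\left(P \right)} = 9 + P$ ($T{\left(P \right)} = \left(8 + P\right) + 1 = 9 + P$)
$\sqrt{J{\left(-151,T{\left(-15 \right)} \right)} - \left(-15330 + w\right)} = \sqrt{-151 + \left(15330 - 8510\right)} = \sqrt{-151 + 6820} = \sqrt{6669} = 3 \sqrt{741}$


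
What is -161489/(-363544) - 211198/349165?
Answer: -20393459027/126936840760 ≈ -0.16066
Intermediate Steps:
-161489/(-363544) - 211198/349165 = -161489*(-1/363544) - 211198*1/349165 = 161489/363544 - 211198/349165 = -20393459027/126936840760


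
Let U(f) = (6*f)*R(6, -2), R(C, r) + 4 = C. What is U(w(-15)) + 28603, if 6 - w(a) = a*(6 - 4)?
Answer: 29035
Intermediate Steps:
w(a) = 6 - 2*a (w(a) = 6 - a*(6 - 4) = 6 - a*2 = 6 - 2*a)
R(C, r) = -4 + C
U(f) = 12*f (U(f) = (6*f)*(-4 + 6) = (6*f)*2 = 12*f)
U(w(-15)) + 28603 = 12*(6 - 2*(-15)) + 28603 = 12*(6 + 30) + 28603 = 12*36 + 28603 = 432 + 28603 = 29035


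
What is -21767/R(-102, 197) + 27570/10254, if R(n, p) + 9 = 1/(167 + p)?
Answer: 13555776917/5596975 ≈ 2422.0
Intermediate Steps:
R(n, p) = -9 + 1/(167 + p)
-21767/R(-102, 197) + 27570/10254 = -21767*(167 + 197)/(-1502 - 9*197) + 27570/10254 = -21767*364/(-1502 - 1773) + 27570*(1/10254) = -21767/((1/364)*(-3275)) + 4595/1709 = -21767/(-3275/364) + 4595/1709 = -21767*(-364/3275) + 4595/1709 = 7923188/3275 + 4595/1709 = 13555776917/5596975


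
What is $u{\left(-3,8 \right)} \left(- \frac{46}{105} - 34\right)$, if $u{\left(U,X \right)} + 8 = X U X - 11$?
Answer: $\frac{762976}{105} \approx 7266.4$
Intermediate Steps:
$u{\left(U,X \right)} = -19 + U X^{2}$ ($u{\left(U,X \right)} = -8 + \left(X U X - 11\right) = -8 + \left(U X X - 11\right) = -8 + \left(U X^{2} - 11\right) = -8 + \left(-11 + U X^{2}\right) = -19 + U X^{2}$)
$u{\left(-3,8 \right)} \left(- \frac{46}{105} - 34\right) = \left(-19 - 3 \cdot 8^{2}\right) \left(- \frac{46}{105} - 34\right) = \left(-19 - 192\right) \left(\left(-46\right) \frac{1}{105} - 34\right) = \left(-19 - 192\right) \left(- \frac{46}{105} - 34\right) = \left(-211\right) \left(- \frac{3616}{105}\right) = \frac{762976}{105}$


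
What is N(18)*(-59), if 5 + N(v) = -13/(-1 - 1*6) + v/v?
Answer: 885/7 ≈ 126.43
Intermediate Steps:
N(v) = -15/7 (N(v) = -5 + (-13/(-1 - 1*6) + v/v) = -5 + (-13/(-1 - 6) + 1) = -5 + (-13/(-7) + 1) = -5 + (-13*(-⅐) + 1) = -5 + (13/7 + 1) = -5 + 20/7 = -15/7)
N(18)*(-59) = -15/7*(-59) = 885/7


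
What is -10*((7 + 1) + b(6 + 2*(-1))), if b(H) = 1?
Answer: -90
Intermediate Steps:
-10*((7 + 1) + b(6 + 2*(-1))) = -10*((7 + 1) + 1) = -10*(8 + 1) = -10*9 = -90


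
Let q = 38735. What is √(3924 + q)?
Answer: √42659 ≈ 206.54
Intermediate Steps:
√(3924 + q) = √(3924 + 38735) = √42659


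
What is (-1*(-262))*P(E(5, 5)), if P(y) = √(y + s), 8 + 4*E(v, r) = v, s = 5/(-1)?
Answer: 131*I*√23 ≈ 628.25*I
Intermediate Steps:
s = -5 (s = 5*(-1) = -5)
E(v, r) = -2 + v/4
P(y) = √(-5 + y) (P(y) = √(y - 5) = √(-5 + y))
(-1*(-262))*P(E(5, 5)) = (-1*(-262))*√(-5 + (-2 + (¼)*5)) = 262*√(-5 + (-2 + 5/4)) = 262*√(-5 - ¾) = 262*√(-23/4) = 262*(I*√23/2) = 131*I*√23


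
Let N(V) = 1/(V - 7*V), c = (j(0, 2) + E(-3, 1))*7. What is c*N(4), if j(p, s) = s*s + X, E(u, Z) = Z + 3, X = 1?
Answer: -21/8 ≈ -2.6250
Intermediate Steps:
E(u, Z) = 3 + Z
j(p, s) = 1 + s² (j(p, s) = s*s + 1 = s² + 1 = 1 + s²)
c = 63 (c = ((1 + 2²) + (3 + 1))*7 = ((1 + 4) + 4)*7 = (5 + 4)*7 = 9*7 = 63)
N(V) = -1/(6*V) (N(V) = 1/(-6*V) = -1/(6*V))
c*N(4) = 63*(-⅙/4) = 63*(-⅙*¼) = 63*(-1/24) = -21/8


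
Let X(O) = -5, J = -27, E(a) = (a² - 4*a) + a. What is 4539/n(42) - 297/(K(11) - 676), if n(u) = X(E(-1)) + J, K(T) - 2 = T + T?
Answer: -737481/5216 ≈ -141.39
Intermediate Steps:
E(a) = a² - 3*a
K(T) = 2 + 2*T (K(T) = 2 + (T + T) = 2 + 2*T)
n(u) = -32 (n(u) = -5 - 27 = -32)
4539/n(42) - 297/(K(11) - 676) = 4539/(-32) - 297/((2 + 2*11) - 676) = 4539*(-1/32) - 297/((2 + 22) - 676) = -4539/32 - 297/(24 - 676) = -4539/32 - 297/(-652) = -4539/32 - 297*(-1/652) = -4539/32 + 297/652 = -737481/5216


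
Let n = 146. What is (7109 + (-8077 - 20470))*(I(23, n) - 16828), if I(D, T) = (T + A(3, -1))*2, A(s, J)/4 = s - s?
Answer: 354498768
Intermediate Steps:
A(s, J) = 0 (A(s, J) = 4*(s - s) = 4*0 = 0)
I(D, T) = 2*T (I(D, T) = (T + 0)*2 = T*2 = 2*T)
(7109 + (-8077 - 20470))*(I(23, n) - 16828) = (7109 + (-8077 - 20470))*(2*146 - 16828) = (7109 - 28547)*(292 - 16828) = -21438*(-16536) = 354498768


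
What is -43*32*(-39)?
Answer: 53664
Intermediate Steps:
-43*32*(-39) = -1376*(-39) = 53664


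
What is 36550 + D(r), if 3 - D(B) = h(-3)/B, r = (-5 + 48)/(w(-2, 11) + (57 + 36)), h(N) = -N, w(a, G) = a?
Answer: 1571506/43 ≈ 36547.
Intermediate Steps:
r = 43/91 (r = (-5 + 48)/(-2 + (57 + 36)) = 43/(-2 + 93) = 43/91 ≈ 0.47253)
D(B) = 3 - 3/B (D(B) = 3 - (-1*(-3))/B = 3 - 3/B)
36550 + D(r) = 36550 + (3 - 3/43/91) = 36550 + (3 - 3*91/43) = 36550 + (3 - 273/43) = 36550 - 144/43 = 1571506/43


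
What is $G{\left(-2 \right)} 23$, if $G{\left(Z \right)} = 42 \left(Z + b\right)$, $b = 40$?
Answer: $36708$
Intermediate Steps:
$G{\left(Z \right)} = 1680 + 42 Z$ ($G{\left(Z \right)} = 42 \left(Z + 40\right) = 42 \left(40 + Z\right) = 1680 + 42 Z$)
$G{\left(-2 \right)} 23 = \left(1680 + 42 \left(-2\right)\right) 23 = \left(1680 - 84\right) 23 = 1596 \cdot 23 = 36708$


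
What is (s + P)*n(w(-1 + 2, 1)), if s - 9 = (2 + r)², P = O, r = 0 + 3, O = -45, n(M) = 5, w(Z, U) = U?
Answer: -55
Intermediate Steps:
r = 3
P = -45
s = 34 (s = 9 + (2 + 3)² = 9 + 5² = 9 + 25 = 34)
(s + P)*n(w(-1 + 2, 1)) = (34 - 45)*5 = -11*5 = -55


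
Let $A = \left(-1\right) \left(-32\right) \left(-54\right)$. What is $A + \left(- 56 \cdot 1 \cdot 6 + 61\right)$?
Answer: $-2003$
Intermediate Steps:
$A = -1728$ ($A = 32 \left(-54\right) = -1728$)
$A + \left(- 56 \cdot 1 \cdot 6 + 61\right) = -1728 + \left(- 56 \cdot 1 \cdot 6 + 61\right) = -1728 + \left(\left(-56\right) 6 + 61\right) = -1728 + \left(-336 + 61\right) = -1728 - 275 = -2003$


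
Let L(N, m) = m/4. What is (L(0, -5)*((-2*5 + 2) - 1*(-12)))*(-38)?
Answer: 190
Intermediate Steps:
L(N, m) = m/4 (L(N, m) = m*(¼) = m/4)
(L(0, -5)*((-2*5 + 2) - 1*(-12)))*(-38) = (((¼)*(-5))*((-2*5 + 2) - 1*(-12)))*(-38) = -5*((-10 + 2) + 12)/4*(-38) = -5*(-8 + 12)/4*(-38) = -5/4*4*(-38) = -5*(-38) = 190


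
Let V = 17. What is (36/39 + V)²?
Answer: 54289/169 ≈ 321.24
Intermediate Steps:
(36/39 + V)² = (36/39 + 17)² = (36*(1/39) + 17)² = (12/13 + 17)² = (233/13)² = 54289/169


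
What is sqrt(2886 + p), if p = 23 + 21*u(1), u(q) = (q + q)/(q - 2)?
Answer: sqrt(2867) ≈ 53.544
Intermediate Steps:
u(q) = 2*q/(-2 + q) (u(q) = (2*q)/(-2 + q) = 2*q/(-2 + q))
p = -19 (p = 23 + 21*(2*1/(-2 + 1)) = 23 + 21*(2*1/(-1)) = 23 + 21*(2*1*(-1)) = 23 + 21*(-2) = 23 - 42 = -19)
sqrt(2886 + p) = sqrt(2886 - 19) = sqrt(2867)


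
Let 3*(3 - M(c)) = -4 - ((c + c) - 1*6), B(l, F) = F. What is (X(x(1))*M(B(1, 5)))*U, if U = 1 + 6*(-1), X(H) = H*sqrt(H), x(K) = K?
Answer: -85/3 ≈ -28.333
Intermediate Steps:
M(c) = 7/3 + 2*c/3 (M(c) = 3 - (-4 - ((c + c) - 1*6))/3 = 3 - (-4 - (2*c - 6))/3 = 3 - (-4 - (-6 + 2*c))/3 = 3 - (-4 + (6 - 2*c))/3 = 3 - (2 - 2*c)/3 = 3 + (-2/3 + 2*c/3) = 7/3 + 2*c/3)
X(H) = H**(3/2)
U = -5 (U = 1 - 6 = -5)
(X(x(1))*M(B(1, 5)))*U = (1**(3/2)*(7/3 + (2/3)*5))*(-5) = (1*(7/3 + 10/3))*(-5) = (1*(17/3))*(-5) = (17/3)*(-5) = -85/3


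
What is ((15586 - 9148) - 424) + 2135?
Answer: 8149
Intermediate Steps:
((15586 - 9148) - 424) + 2135 = (6438 - 424) + 2135 = 6014 + 2135 = 8149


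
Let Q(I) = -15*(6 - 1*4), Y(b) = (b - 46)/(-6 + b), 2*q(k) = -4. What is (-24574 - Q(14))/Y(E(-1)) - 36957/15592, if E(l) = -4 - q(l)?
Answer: -191455895/46776 ≈ -4093.0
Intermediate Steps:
q(k) = -2 (q(k) = (½)*(-4) = -2)
E(l) = -2 (E(l) = -4 - 1*(-2) = -4 + 2 = -2)
Y(b) = (-46 + b)/(-6 + b)
Q(I) = -30 (Q(I) = -15*(6 - 4) = -15*2 = -30)
(-24574 - Q(14))/Y(E(-1)) - 36957/15592 = (-24574 - 1*(-30))/(((-46 - 2)/(-6 - 2))) - 36957/15592 = (-24574 + 30)/((-48/(-8))) - 36957*1/15592 = -24544/((-⅛*(-48))) - 36957/15592 = -24544/6 - 36957/15592 = -24544*⅙ - 36957/15592 = -12272/3 - 36957/15592 = -191455895/46776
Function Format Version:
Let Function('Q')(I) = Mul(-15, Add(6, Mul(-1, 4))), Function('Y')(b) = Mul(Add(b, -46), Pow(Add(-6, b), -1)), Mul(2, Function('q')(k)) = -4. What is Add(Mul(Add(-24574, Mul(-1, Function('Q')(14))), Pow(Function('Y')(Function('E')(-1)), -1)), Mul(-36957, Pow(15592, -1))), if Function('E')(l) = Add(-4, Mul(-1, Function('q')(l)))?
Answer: Rational(-191455895, 46776) ≈ -4093.0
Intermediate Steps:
Function('q')(k) = -2 (Function('q')(k) = Mul(Rational(1, 2), -4) = -2)
Function('E')(l) = -2 (Function('E')(l) = Add(-4, Mul(-1, -2)) = Add(-4, 2) = -2)
Function('Y')(b) = Mul(Pow(Add(-6, b), -1), Add(-46, b)) (Function('Y')(b) = Mul(Add(-46, b), Pow(Add(-6, b), -1)) = Mul(Pow(Add(-6, b), -1), Add(-46, b)))
Function('Q')(I) = -30 (Function('Q')(I) = Mul(-15, Add(6, -4)) = Mul(-15, 2) = -30)
Add(Mul(Add(-24574, Mul(-1, Function('Q')(14))), Pow(Function('Y')(Function('E')(-1)), -1)), Mul(-36957, Pow(15592, -1))) = Add(Mul(Add(-24574, Mul(-1, -30)), Pow(Mul(Pow(Add(-6, -2), -1), Add(-46, -2)), -1)), Mul(-36957, Pow(15592, -1))) = Add(Mul(Add(-24574, 30), Pow(Mul(Pow(-8, -1), -48), -1)), Mul(-36957, Rational(1, 15592))) = Add(Mul(-24544, Pow(Mul(Rational(-1, 8), -48), -1)), Rational(-36957, 15592)) = Add(Mul(-24544, Pow(6, -1)), Rational(-36957, 15592)) = Add(Mul(-24544, Rational(1, 6)), Rational(-36957, 15592)) = Add(Rational(-12272, 3), Rational(-36957, 15592)) = Rational(-191455895, 46776)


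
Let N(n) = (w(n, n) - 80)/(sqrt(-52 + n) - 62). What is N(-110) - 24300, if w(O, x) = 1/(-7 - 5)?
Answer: -584045009/24036 + 2883*I*sqrt(2)/16024 ≈ -24299.0 + 0.25444*I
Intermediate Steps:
w(O, x) = -1/12 (w(O, x) = 1/(-12) = -1/12)
N(n) = -961/(12*(-62 + sqrt(-52 + n))) (N(n) = (-1/12 - 80)/(sqrt(-52 + n) - 62) = -961/(12*(-62 + sqrt(-52 + n))))
N(-110) - 24300 = -961/(-744 + 12*sqrt(-52 - 110)) - 24300 = -961/(-744 + 12*sqrt(-162)) - 24300 = -961/(-744 + 12*(9*I*sqrt(2))) - 24300 = -961/(-744 + 108*I*sqrt(2)) - 24300 = -24300 - 961/(-744 + 108*I*sqrt(2))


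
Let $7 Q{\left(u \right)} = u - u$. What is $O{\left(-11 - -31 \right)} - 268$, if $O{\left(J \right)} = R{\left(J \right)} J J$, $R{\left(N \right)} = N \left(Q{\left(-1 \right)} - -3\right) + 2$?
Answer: $24532$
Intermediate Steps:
$Q{\left(u \right)} = 0$ ($Q{\left(u \right)} = \frac{u - u}{7} = \frac{1}{7} \cdot 0 = 0$)
$R{\left(N \right)} = 2 + 3 N$ ($R{\left(N \right)} = N \left(0 - -3\right) + 2 = N \left(0 + 3\right) + 2 = N 3 + 2 = 3 N + 2 = 2 + 3 N$)
$O{\left(J \right)} = J^{2} \left(2 + 3 J\right)$ ($O{\left(J \right)} = \left(2 + 3 J\right) J J = J \left(2 + 3 J\right) J = J^{2} \left(2 + 3 J\right)$)
$O{\left(-11 - -31 \right)} - 268 = \left(-11 - -31\right)^{2} \left(2 + 3 \left(-11 - -31\right)\right) - 268 = \left(-11 + 31\right)^{2} \left(2 + 3 \left(-11 + 31\right)\right) - 268 = 20^{2} \left(2 + 3 \cdot 20\right) - 268 = 400 \left(2 + 60\right) - 268 = 400 \cdot 62 - 268 = 24800 - 268 = 24532$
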